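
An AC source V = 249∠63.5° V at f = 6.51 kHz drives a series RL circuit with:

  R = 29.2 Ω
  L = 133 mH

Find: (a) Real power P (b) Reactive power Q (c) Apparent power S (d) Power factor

Step 1 — Angular frequency: ω = 2π·f = 2π·6510 = 4.09e+04 rad/s.
Step 2 — Component impedances:
  R: Z = R = 29.2 Ω
  L: Z = jωL = j·4.09e+04·0.133 = 0 + j5440 Ω
Step 3 — Series combination: Z_total = R + L = 29.2 + j5440 Ω = 5440∠89.7° Ω.
Step 4 — Source phasor: V = 249∠63.5° V = 111.1 + j222.8 V.
Step 5 — Current: I = V / Z = 0.04107 - j0.0202 A = 0.04577∠-26.2° A.
Step 6 — Complex power: S = V·I* = 0.06117 + j11.4 VA.
Step 7 — Real power: P = Re(S) = 0.06117 W.
Step 8 — Reactive power: Q = Im(S) = 11.4 VAR.
Step 9 — Apparent power: |S| = 11.4 VA.
Step 10 — Power factor: PF = P/|S| = 0.005367 (lagging).

(a) P = 0.06117 W  (b) Q = 11.4 VAR  (c) S = 11.4 VA  (d) PF = 0.005367 (lagging)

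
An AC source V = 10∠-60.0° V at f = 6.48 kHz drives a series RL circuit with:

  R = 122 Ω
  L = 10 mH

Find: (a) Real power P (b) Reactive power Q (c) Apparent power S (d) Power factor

Step 1 — Angular frequency: ω = 2π·f = 2π·6480 = 4.072e+04 rad/s.
Step 2 — Component impedances:
  R: Z = R = 122 Ω
  L: Z = jωL = j·4.072e+04·0.01 = 0 + j407.2 Ω
Step 3 — Series combination: Z_total = R + L = 122 + j407.2 Ω = 425∠73.3° Ω.
Step 4 — Source phasor: V = 10∠-60.0° V = 5 - j8.66 V.
Step 5 — Current: I = V / Z = -0.01614 - j0.01712 A = 0.02353∠-133.3° A.
Step 6 — Complex power: S = V·I* = 0.06753 + j0.2254 VA.
Step 7 — Real power: P = Re(S) = 0.06753 W.
Step 8 — Reactive power: Q = Im(S) = 0.2254 VAR.
Step 9 — Apparent power: |S| = 0.2353 VA.
Step 10 — Power factor: PF = P/|S| = 0.287 (lagging).

(a) P = 0.06753 W  (b) Q = 0.2254 VAR  (c) S = 0.2353 VA  (d) PF = 0.287 (lagging)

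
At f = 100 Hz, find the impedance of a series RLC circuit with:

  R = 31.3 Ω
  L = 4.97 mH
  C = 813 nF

Step 1 — Angular frequency: ω = 2π·f = 2π·100 = 628.3 rad/s.
Step 2 — Component impedances:
  R: Z = R = 31.3 Ω
  L: Z = jωL = j·628.3·0.00497 = 0 + j3.123 Ω
  C: Z = 1/(jωC) = -j/(ω·C) = 0 - j1958 Ω
Step 3 — Series combination: Z_total = R + L + C = 31.3 - j1955 Ω = 1955∠-89.1° Ω.

Z = 31.3 - j1955 Ω = 1955∠-89.1° Ω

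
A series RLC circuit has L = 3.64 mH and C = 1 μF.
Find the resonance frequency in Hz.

Step 1 — Resonance condition Im(Z)=0 gives ω₀ = 1/√(LC).
Step 2 — ω₀ = 1/√(0.00364·1e-06) = 1.657e+04 rad/s.
Step 3 — f₀ = ω₀/(2π) = 2638 Hz.

f₀ = 2638 Hz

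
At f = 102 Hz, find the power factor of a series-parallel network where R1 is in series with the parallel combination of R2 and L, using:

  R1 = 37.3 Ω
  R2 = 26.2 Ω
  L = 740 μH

Step 1 — Angular frequency: ω = 2π·f = 2π·102 = 640.9 rad/s.
Step 2 — Component impedances:
  R1: Z = R = 37.3 Ω
  R2: Z = R = 26.2 Ω
  L: Z = jωL = j·640.9·0.00074 = 0 + j0.4743 Ω
Step 3 — Parallel branch: R2 || L = 1/(1/R2 + 1/L) = 0.008582 + j0.4741 Ω.
Step 4 — Series with R1: Z_total = R1 + (R2 || L) = 37.31 + j0.4741 Ω = 37.31∠0.7° Ω.
Step 5 — Power factor: PF = cos(φ) = Re(Z)/|Z| = 37.309/37.312 = 0.9999.
Step 6 — Type: Im(Z) = 0.4741 ⇒ lagging (phase φ = 0.7°).

PF = 0.9999 (lagging, φ = 0.7°)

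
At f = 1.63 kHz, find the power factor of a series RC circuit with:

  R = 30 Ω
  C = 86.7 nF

Step 1 — Angular frequency: ω = 2π·f = 2π·1630 = 1.024e+04 rad/s.
Step 2 — Component impedances:
  R: Z = R = 30 Ω
  C: Z = 1/(jωC) = -j/(ω·C) = 0 - j1126 Ω
Step 3 — Series combination: Z_total = R + C = 30 - j1126 Ω = 1127∠-88.5° Ω.
Step 4 — Power factor: PF = cos(φ) = Re(Z)/|Z| = 30/1126.6 = 0.02663.
Step 5 — Type: Im(Z) = -1126 ⇒ leading (phase φ = -88.5°).

PF = 0.02663 (leading, φ = -88.5°)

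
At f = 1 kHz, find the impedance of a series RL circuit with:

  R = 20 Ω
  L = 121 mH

Step 1 — Angular frequency: ω = 2π·f = 2π·1000 = 6283 rad/s.
Step 2 — Component impedances:
  R: Z = R = 20 Ω
  L: Z = jωL = j·6283·0.121 = 0 + j760.3 Ω
Step 3 — Series combination: Z_total = R + L = 20 + j760.3 Ω = 760.5∠88.5° Ω.

Z = 20 + j760.3 Ω = 760.5∠88.5° Ω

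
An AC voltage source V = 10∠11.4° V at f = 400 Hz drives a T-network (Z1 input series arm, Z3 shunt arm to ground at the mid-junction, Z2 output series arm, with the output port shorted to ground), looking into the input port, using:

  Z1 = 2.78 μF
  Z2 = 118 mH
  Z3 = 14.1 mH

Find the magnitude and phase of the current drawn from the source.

Step 1 — Angular frequency: ω = 2π·f = 2π·400 = 2513 rad/s.
Step 2 — Component impedances:
  Z1: Z = 1/(jωC) = -j/(ω·C) = 0 - j143.1 Ω
  Z2: Z = jωL = j·2513·0.118 = 0 + j296.6 Ω
  Z3: Z = jωL = j·2513·0.0141 = 0 + j35.44 Ω
Step 3 — With the output port shorted to ground, the output series arm Z2 runs from the junction to ground; the shunt arm Z3 also runs from the junction to ground. They appear in parallel: Z3 || Z2 = 0 + j31.65 Ω.
Step 4 — Series with input arm Z1: Z_in = Z1 + (Z3 || Z2) = 0 - j111.5 Ω = 111.5∠-90.0° Ω.
Step 5 — Source phasor: V = 10∠11.4° V = 9.803 + j1.977 V.
Step 6 — Ohm's law: I = V / Z_total = (9.803 + j1.977) / (0 - j111.5) = -0.01773 + j0.08794 A.
Step 7 — Convert to polar: |I| = 0.08971 A, ∠I = 101.4°.

I = 0.08971∠101.4° A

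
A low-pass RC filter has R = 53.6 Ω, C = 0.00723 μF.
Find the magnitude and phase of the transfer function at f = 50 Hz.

Step 1 — Angular frequency: ω = 2π·50 = 314.2 rad/s.
Step 2 — Transfer function: H(jω) = 1/(1 + jωRC).
Step 3 — Denominator: 1 + jωRC = 1 + j·314.2·53.6·7.23e-09 = 1 + j0.0001217.
Step 4 — H = 1 - j0.0001217.
Step 5 — Magnitude: |H| = 1 (-0.0 dB); phase: φ = -0.0°.

|H| = 1 (-0.0 dB), φ = -0.0°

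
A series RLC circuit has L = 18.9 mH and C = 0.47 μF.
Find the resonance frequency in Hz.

Step 1 — Resonance condition Im(Z)=0 gives ω₀ = 1/√(LC).
Step 2 — ω₀ = 1/√(0.0189·4.7e-07) = 1.061e+04 rad/s.
Step 3 — f₀ = ω₀/(2π) = 1689 Hz.

f₀ = 1689 Hz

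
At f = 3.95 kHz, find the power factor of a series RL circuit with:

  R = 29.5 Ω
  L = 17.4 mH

Step 1 — Angular frequency: ω = 2π·f = 2π·3950 = 2.482e+04 rad/s.
Step 2 — Component impedances:
  R: Z = R = 29.5 Ω
  L: Z = jωL = j·2.482e+04·0.0174 = 0 + j431.8 Ω
Step 3 — Series combination: Z_total = R + L = 29.5 + j431.8 Ω = 432.8∠86.1° Ω.
Step 4 — Power factor: PF = cos(φ) = Re(Z)/|Z| = 29.5/432.85 = 0.06815.
Step 5 — Type: Im(Z) = 431.8 ⇒ lagging (phase φ = 86.1°).

PF = 0.06815 (lagging, φ = 86.1°)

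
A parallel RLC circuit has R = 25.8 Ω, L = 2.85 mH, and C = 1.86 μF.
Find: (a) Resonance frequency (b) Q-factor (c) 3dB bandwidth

Step 1 — Resonance: ω₀ = 1/√(LC) = 1/√(0.00285·1.86e-06) = 1.373e+04 rad/s.
Step 2 — f₀ = ω₀/(2π) = 2186 Hz.
Step 3 — Parallel Q: Q = R/(ω₀L) = 25.8/(1.373e+04·0.00285) = 0.6591.
Step 4 — Bandwidth: Δω = ω₀/Q = 2.084e+04 rad/s; BW = Δω/(2π) = 3317 Hz.

(a) f₀ = 2186 Hz  (b) Q = 0.6591  (c) BW = 3317 Hz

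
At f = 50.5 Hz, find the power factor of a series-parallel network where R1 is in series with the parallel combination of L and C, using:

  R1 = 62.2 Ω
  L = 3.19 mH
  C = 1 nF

Step 1 — Angular frequency: ω = 2π·f = 2π·50.5 = 317.3 rad/s.
Step 2 — Component impedances:
  R1: Z = R = 62.2 Ω
  L: Z = jωL = j·317.3·0.00319 = 0 + j1.012 Ω
  C: Z = 1/(jωC) = -j/(ω·C) = 0 - j3.152e+06 Ω
Step 3 — Parallel branch: L || C = 1/(1/L + 1/C) = 0 + j1.012 Ω.
Step 4 — Series with R1: Z_total = R1 + (L || C) = 62.2 + j1.012 Ω = 62.21∠0.9° Ω.
Step 5 — Power factor: PF = cos(φ) = Re(Z)/|Z| = 62.2/62.208 = 0.9999.
Step 6 — Type: Im(Z) = 1.012 ⇒ lagging (phase φ = 0.9°).

PF = 0.9999 (lagging, φ = 0.9°)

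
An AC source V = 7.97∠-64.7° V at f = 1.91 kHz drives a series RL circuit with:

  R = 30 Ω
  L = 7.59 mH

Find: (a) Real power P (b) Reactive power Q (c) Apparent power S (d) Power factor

Step 1 — Angular frequency: ω = 2π·f = 2π·1910 = 1.2e+04 rad/s.
Step 2 — Component impedances:
  R: Z = R = 30 Ω
  L: Z = jωL = j·1.2e+04·0.00759 = 0 + j91.09 Ω
Step 3 — Series combination: Z_total = R + L = 30 + j91.09 Ω = 95.9∠71.8° Ω.
Step 4 — Source phasor: V = 7.97∠-64.7° V = 3.406 - j7.206 V.
Step 5 — Current: I = V / Z = -0.06025 - j0.05724 A = 0.08311∠-136.5° A.
Step 6 — Complex power: S = V·I* = 0.2072 + j0.6291 VA.
Step 7 — Real power: P = Re(S) = 0.2072 W.
Step 8 — Reactive power: Q = Im(S) = 0.6291 VAR.
Step 9 — Apparent power: |S| = 0.6624 VA.
Step 10 — Power factor: PF = P/|S| = 0.3128 (lagging).

(a) P = 0.2072 W  (b) Q = 0.6291 VAR  (c) S = 0.6624 VA  (d) PF = 0.3128 (lagging)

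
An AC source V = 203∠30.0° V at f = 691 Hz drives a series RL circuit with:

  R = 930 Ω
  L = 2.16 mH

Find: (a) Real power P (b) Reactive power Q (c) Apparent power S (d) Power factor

Step 1 — Angular frequency: ω = 2π·f = 2π·691 = 4342 rad/s.
Step 2 — Component impedances:
  R: Z = R = 930 Ω
  L: Z = jωL = j·4342·0.00216 = 0 + j9.378 Ω
Step 3 — Series combination: Z_total = R + L = 930 + j9.378 Ω = 930∠0.6° Ω.
Step 4 — Source phasor: V = 203∠30.0° V = 175.8 + j101.5 V.
Step 5 — Current: I = V / Z = 0.1901 + j0.1072 A = 0.2183∠29.4° A.
Step 6 — Complex power: S = V·I* = 44.31 + j0.4468 VA.
Step 7 — Real power: P = Re(S) = 44.31 W.
Step 8 — Reactive power: Q = Im(S) = 0.4468 VAR.
Step 9 — Apparent power: |S| = 44.31 VA.
Step 10 — Power factor: PF = P/|S| = 0.9999 (lagging).

(a) P = 44.31 W  (b) Q = 0.4468 VAR  (c) S = 44.31 VA  (d) PF = 0.9999 (lagging)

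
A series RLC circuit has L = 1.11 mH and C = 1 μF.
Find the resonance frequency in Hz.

Step 1 — Resonance condition Im(Z)=0 gives ω₀ = 1/√(LC).
Step 2 — ω₀ = 1/√(0.00111·1e-06) = 3.002e+04 rad/s.
Step 3 — f₀ = ω₀/(2π) = 4777 Hz.

f₀ = 4777 Hz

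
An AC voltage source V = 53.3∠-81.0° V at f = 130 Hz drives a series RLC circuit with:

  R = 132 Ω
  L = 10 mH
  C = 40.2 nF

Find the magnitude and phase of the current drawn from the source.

Step 1 — Angular frequency: ω = 2π·f = 2π·130 = 816.8 rad/s.
Step 2 — Component impedances:
  R: Z = R = 132 Ω
  L: Z = jωL = j·816.8·0.01 = 0 + j8.168 Ω
  C: Z = 1/(jωC) = -j/(ω·C) = 0 - j3.045e+04 Ω
Step 3 — Series combination: Z_total = R + L + C = 132 - j3.045e+04 Ω = 3.045e+04∠-89.8° Ω.
Step 4 — Source phasor: V = 53.3∠-81.0° V = 8.338 - j52.64 V.
Step 5 — Ohm's law: I = V / Z_total = (8.338 - j52.64) / (132 - j3.045e+04) = 0.00173 + j0.0002664 A.
Step 6 — Convert to polar: |I| = 0.001751 A, ∠I = 8.8°.

I = 0.001751∠8.8° A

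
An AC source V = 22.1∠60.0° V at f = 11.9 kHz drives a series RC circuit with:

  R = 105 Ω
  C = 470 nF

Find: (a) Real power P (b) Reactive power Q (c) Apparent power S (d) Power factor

Step 1 — Angular frequency: ω = 2π·f = 2π·1.19e+04 = 7.477e+04 rad/s.
Step 2 — Component impedances:
  R: Z = R = 105 Ω
  C: Z = 1/(jωC) = -j/(ω·C) = 0 - j28.46 Ω
Step 3 — Series combination: Z_total = R + C = 105 - j28.46 Ω = 108.8∠-15.2° Ω.
Step 4 — Source phasor: V = 22.1∠60.0° V = 11.05 + j19.14 V.
Step 5 — Current: I = V / Z = 0.05202 + j0.1964 A = 0.2031∠75.2° A.
Step 6 — Complex power: S = V·I* = 4.333 - j1.174 VA.
Step 7 — Real power: P = Re(S) = 4.333 W.
Step 8 — Reactive power: Q = Im(S) = -1.174 VAR.
Step 9 — Apparent power: |S| = 4.49 VA.
Step 10 — Power factor: PF = P/|S| = 0.9652 (leading).

(a) P = 4.333 W  (b) Q = -1.174 VAR  (c) S = 4.49 VA  (d) PF = 0.9652 (leading)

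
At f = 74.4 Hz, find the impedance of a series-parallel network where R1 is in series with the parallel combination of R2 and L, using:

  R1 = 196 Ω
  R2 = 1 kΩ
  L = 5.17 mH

Step 1 — Angular frequency: ω = 2π·f = 2π·74.4 = 467.5 rad/s.
Step 2 — Component impedances:
  R1: Z = R = 196 Ω
  R2: Z = R = 1000 Ω
  L: Z = jωL = j·467.5·0.00517 = 0 + j2.417 Ω
Step 3 — Parallel branch: R2 || L = 1/(1/R2 + 1/L) = 0.005841 + j2.417 Ω.
Step 4 — Series with R1: Z_total = R1 + (R2 || L) = 196 + j2.417 Ω = 196∠0.7° Ω.

Z = 196 + j2.417 Ω = 196∠0.7° Ω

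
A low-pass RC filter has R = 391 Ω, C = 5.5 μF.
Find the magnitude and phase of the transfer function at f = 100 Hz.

Step 1 — Angular frequency: ω = 2π·100 = 628.3 rad/s.
Step 2 — Transfer function: H(jω) = 1/(1 + jωRC).
Step 3 — Denominator: 1 + jωRC = 1 + j·628.3·391·5.5e-06 = 1 + j1.351.
Step 4 — H = 0.3539 - j0.4782.
Step 5 — Magnitude: |H| = 0.5949 (-4.5 dB); phase: φ = -53.5°.

|H| = 0.5949 (-4.5 dB), φ = -53.5°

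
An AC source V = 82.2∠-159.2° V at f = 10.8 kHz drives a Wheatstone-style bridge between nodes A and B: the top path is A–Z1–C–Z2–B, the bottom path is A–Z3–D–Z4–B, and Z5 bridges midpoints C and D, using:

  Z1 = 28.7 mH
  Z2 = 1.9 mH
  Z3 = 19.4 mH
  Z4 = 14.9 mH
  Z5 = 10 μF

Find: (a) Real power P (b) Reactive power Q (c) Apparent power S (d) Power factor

Step 1 — Angular frequency: ω = 2π·f = 2π·1.08e+04 = 6.786e+04 rad/s.
Step 2 — Component impedances:
  Z1: Z = jωL = j·6.786e+04·0.0287 = 0 + j1948 Ω
  Z2: Z = jωL = j·6.786e+04·0.0019 = 0 + j128.9 Ω
  Z3: Z = jωL = j·6.786e+04·0.0194 = 0 + j1316 Ω
  Z4: Z = jωL = j·6.786e+04·0.0149 = 0 + j1011 Ω
  Z5: Z = 1/(jωC) = -j/(ω·C) = 0 - j1.474 Ω
Step 3 — Bridge requires nodal analysis (the Z5 bridge couples midpoints C and D, so the two paths cannot be reduced to a simple series/parallel combination). Setting node B to ground and injecting 1 A at node A, the 3-node admittance system at A, C, D solves to V_A = Z_AB = 0 + j899.5 Ω = 899.5∠90.0° Ω.
Step 4 — Source phasor: V = 82.2∠-159.2° V = -76.84 - j29.19 V.
Step 5 — Current: I = V / Z = -0.03245 + j0.08543 A = 0.09138∠110.8° A.
Step 6 — Complex power: S = V·I* = 0 + j7.512 VA.
Step 7 — Real power: P = Re(S) = 0 W.
Step 8 — Reactive power: Q = Im(S) = 7.512 VAR.
Step 9 — Apparent power: |S| = 7.512 VA.
Step 10 — Power factor: PF = P/|S| = 0 (lagging).

(a) P = 0 W  (b) Q = 7.512 VAR  (c) S = 7.512 VA  (d) PF = 0 (lagging)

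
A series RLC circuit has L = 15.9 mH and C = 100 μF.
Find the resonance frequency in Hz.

Step 1 — Resonance condition Im(Z)=0 gives ω₀ = 1/√(LC).
Step 2 — ω₀ = 1/√(0.0159·0.0001) = 793.1 rad/s.
Step 3 — f₀ = ω₀/(2π) = 126.2 Hz.

f₀ = 126.2 Hz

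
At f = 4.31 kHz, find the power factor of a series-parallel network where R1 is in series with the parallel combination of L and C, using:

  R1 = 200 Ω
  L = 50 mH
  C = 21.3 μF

Step 1 — Angular frequency: ω = 2π·f = 2π·4310 = 2.708e+04 rad/s.
Step 2 — Component impedances:
  R1: Z = R = 200 Ω
  L: Z = jωL = j·2.708e+04·0.05 = 0 + j1354 Ω
  C: Z = 1/(jωC) = -j/(ω·C) = 0 - j1.734 Ω
Step 3 — Parallel branch: L || C = 1/(1/L + 1/C) = 0 - j1.736 Ω.
Step 4 — Series with R1: Z_total = R1 + (L || C) = 200 - j1.736 Ω = 200∠-0.5° Ω.
Step 5 — Power factor: PF = cos(φ) = Re(Z)/|Z| = 200/200 = 1.
Step 6 — Type: Im(Z) = -1.736 ⇒ leading (phase φ = -0.5°).

PF = 1 (leading, φ = -0.5°)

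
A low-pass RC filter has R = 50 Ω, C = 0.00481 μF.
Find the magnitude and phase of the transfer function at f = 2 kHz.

Step 1 — Angular frequency: ω = 2π·2000 = 1.257e+04 rad/s.
Step 2 — Transfer function: H(jω) = 1/(1 + jωRC).
Step 3 — Denominator: 1 + jωRC = 1 + j·1.257e+04·50·4.81e-09 = 1 + j0.003022.
Step 4 — H = 1 - j0.003022.
Step 5 — Magnitude: |H| = 1 (-0.0 dB); phase: φ = -0.2°.

|H| = 1 (-0.0 dB), φ = -0.2°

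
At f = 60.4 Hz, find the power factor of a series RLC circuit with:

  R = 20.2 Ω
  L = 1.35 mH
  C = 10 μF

Step 1 — Angular frequency: ω = 2π·f = 2π·60.4 = 379.5 rad/s.
Step 2 — Component impedances:
  R: Z = R = 20.2 Ω
  L: Z = jωL = j·379.5·0.00135 = 0 + j0.5123 Ω
  C: Z = 1/(jωC) = -j/(ω·C) = 0 - j263.5 Ω
Step 3 — Series combination: Z_total = R + L + C = 20.2 - j263 Ω = 263.8∠-85.6° Ω.
Step 4 — Power factor: PF = cos(φ) = Re(Z)/|Z| = 20.2/263.76 = 0.07658.
Step 5 — Type: Im(Z) = -263 ⇒ leading (phase φ = -85.6°).

PF = 0.07658 (leading, φ = -85.6°)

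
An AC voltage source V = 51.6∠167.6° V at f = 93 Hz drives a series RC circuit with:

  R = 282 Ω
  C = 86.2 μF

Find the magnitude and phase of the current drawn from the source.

Step 1 — Angular frequency: ω = 2π·f = 2π·93 = 584.3 rad/s.
Step 2 — Component impedances:
  R: Z = R = 282 Ω
  C: Z = 1/(jωC) = -j/(ω·C) = 0 - j19.85 Ω
Step 3 — Series combination: Z_total = R + C = 282 - j19.85 Ω = 282.7∠-4.0° Ω.
Step 4 — Source phasor: V = 51.6∠167.6° V = -50.4 + j11.08 V.
Step 5 — Ohm's law: I = V / Z_total = (-50.4 + j11.08) / (282 - j19.85) = -0.1806 + j0.02658 A.
Step 6 — Convert to polar: |I| = 0.1825 A, ∠I = 171.6°.

I = 0.1825∠171.6° A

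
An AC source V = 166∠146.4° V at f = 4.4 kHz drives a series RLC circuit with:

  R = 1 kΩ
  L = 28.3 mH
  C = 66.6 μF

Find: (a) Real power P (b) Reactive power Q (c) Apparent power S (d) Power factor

Step 1 — Angular frequency: ω = 2π·f = 2π·4400 = 2.765e+04 rad/s.
Step 2 — Component impedances:
  R: Z = R = 1000 Ω
  L: Z = jωL = j·2.765e+04·0.0283 = 0 + j782.4 Ω
  C: Z = 1/(jωC) = -j/(ω·C) = 0 - j0.5431 Ω
Step 3 — Series combination: Z_total = R + L + C = 1000 + j781.8 Ω = 1269∠38.0° Ω.
Step 4 — Source phasor: V = 166∠146.4° V = -138.3 + j91.86 V.
Step 5 — Current: I = V / Z = -0.04124 + j0.1241 A = 0.1308∠108.4° A.
Step 6 — Complex power: S = V·I* = 17.1 + j13.37 VA.
Step 7 — Real power: P = Re(S) = 17.1 W.
Step 8 — Reactive power: Q = Im(S) = 13.37 VAR.
Step 9 — Apparent power: |S| = 21.71 VA.
Step 10 — Power factor: PF = P/|S| = 0.7878 (lagging).

(a) P = 17.1 W  (b) Q = 13.37 VAR  (c) S = 21.71 VA  (d) PF = 0.7878 (lagging)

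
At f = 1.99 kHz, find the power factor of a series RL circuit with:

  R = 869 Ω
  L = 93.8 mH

Step 1 — Angular frequency: ω = 2π·f = 2π·1990 = 1.25e+04 rad/s.
Step 2 — Component impedances:
  R: Z = R = 869 Ω
  L: Z = jωL = j·1.25e+04·0.0938 = 0 + j1173 Ω
Step 3 — Series combination: Z_total = R + L = 869 + j1173 Ω = 1460∠53.5° Ω.
Step 4 — Power factor: PF = cos(φ) = Re(Z)/|Z| = 869/1459.7 = 0.5953.
Step 5 — Type: Im(Z) = 1173 ⇒ lagging (phase φ = 53.5°).

PF = 0.5953 (lagging, φ = 53.5°)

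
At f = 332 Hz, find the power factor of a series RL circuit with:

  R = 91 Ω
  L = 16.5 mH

Step 1 — Angular frequency: ω = 2π·f = 2π·332 = 2086 rad/s.
Step 2 — Component impedances:
  R: Z = R = 91 Ω
  L: Z = jωL = j·2086·0.0165 = 0 + j34.42 Ω
Step 3 — Series combination: Z_total = R + L = 91 + j34.42 Ω = 97.29∠20.7° Ω.
Step 4 — Power factor: PF = cos(φ) = Re(Z)/|Z| = 91/97.29 = 0.9353.
Step 5 — Type: Im(Z) = 34.42 ⇒ lagging (phase φ = 20.7°).

PF = 0.9353 (lagging, φ = 20.7°)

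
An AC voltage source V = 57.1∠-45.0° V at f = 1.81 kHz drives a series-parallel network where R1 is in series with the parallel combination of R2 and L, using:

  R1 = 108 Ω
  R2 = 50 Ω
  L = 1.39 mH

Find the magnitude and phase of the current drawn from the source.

Step 1 — Angular frequency: ω = 2π·f = 2π·1810 = 1.137e+04 rad/s.
Step 2 — Component impedances:
  R1: Z = R = 108 Ω
  R2: Z = R = 50 Ω
  L: Z = jωL = j·1.137e+04·0.00139 = 0 + j15.81 Ω
Step 3 — Parallel branch: R2 || L = 1/(1/R2 + 1/L) = 4.544 + j14.37 Ω.
Step 4 — Series with R1: Z_total = R1 + (R2 || L) = 112.5 + j14.37 Ω = 113.5∠7.3° Ω.
Step 5 — Source phasor: V = 57.1∠-45.0° V = 40.38 - j40.38 V.
Step 6 — Ohm's law: I = V / Z_total = (40.38 - j40.38) / (112.5 + j14.37) = 0.3079 - j0.3981 A.
Step 7 — Convert to polar: |I| = 0.5033 A, ∠I = -52.3°.

I = 0.5033∠-52.3° A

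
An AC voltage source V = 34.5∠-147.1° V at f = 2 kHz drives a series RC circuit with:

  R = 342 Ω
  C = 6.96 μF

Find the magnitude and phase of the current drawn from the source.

Step 1 — Angular frequency: ω = 2π·f = 2π·2000 = 1.257e+04 rad/s.
Step 2 — Component impedances:
  R: Z = R = 342 Ω
  C: Z = 1/(jωC) = -j/(ω·C) = 0 - j11.43 Ω
Step 3 — Series combination: Z_total = R + C = 342 - j11.43 Ω = 342.2∠-1.9° Ω.
Step 4 — Source phasor: V = 34.5∠-147.1° V = -28.97 - j18.74 V.
Step 5 — Ohm's law: I = V / Z_total = (-28.97 - j18.74) / (342 - j11.43) = -0.08277 - j0.05756 A.
Step 6 — Convert to polar: |I| = 0.1008 A, ∠I = -145.2°.

I = 0.1008∠-145.2° A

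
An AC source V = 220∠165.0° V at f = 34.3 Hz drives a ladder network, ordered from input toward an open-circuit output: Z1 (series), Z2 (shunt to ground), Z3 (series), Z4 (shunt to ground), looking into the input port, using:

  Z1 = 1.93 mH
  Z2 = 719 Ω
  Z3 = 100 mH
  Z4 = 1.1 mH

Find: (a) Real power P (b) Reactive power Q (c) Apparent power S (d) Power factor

Step 1 — Angular frequency: ω = 2π·f = 2π·34.3 = 215.5 rad/s.
Step 2 — Component impedances:
  Z1: Z = jωL = j·215.5·0.00193 = 0 + j0.4159 Ω
  Z2: Z = R = 719 Ω
  Z3: Z = jωL = j·215.5·0.1 = 0 + j21.55 Ω
  Z4: Z = jωL = j·215.5·0.0011 = 0 + j0.2371 Ω
Step 3 — Ladder network (open output): work backward from the far end, alternating series and parallel combinations. Z_in = 0.6597 + j22.18 Ω = 22.19∠88.3° Ω.
Step 4 — Source phasor: V = 220∠165.0° V = -212.5 + j56.94 V.
Step 5 — Current: I = V / Z = 2.28 + j9.647 A = 9.913∠76.7° A.
Step 6 — Complex power: S = V·I* = 64.82 + j2180 VA.
Step 7 — Real power: P = Re(S) = 64.82 W.
Step 8 — Reactive power: Q = Im(S) = 2180 VAR.
Step 9 — Apparent power: |S| = 2181 VA.
Step 10 — Power factor: PF = P/|S| = 0.02972 (lagging).

(a) P = 64.82 W  (b) Q = 2180 VAR  (c) S = 2181 VA  (d) PF = 0.02972 (lagging)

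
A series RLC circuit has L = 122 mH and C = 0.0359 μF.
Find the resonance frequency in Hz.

Step 1 — Resonance condition Im(Z)=0 gives ω₀ = 1/√(LC).
Step 2 — ω₀ = 1/√(0.122·3.59e-08) = 1.511e+04 rad/s.
Step 3 — f₀ = ω₀/(2π) = 2405 Hz.

f₀ = 2405 Hz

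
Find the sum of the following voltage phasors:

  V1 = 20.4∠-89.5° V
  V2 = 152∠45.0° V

Step 1 — Convert each phasor to rectangular form:
  V1 = 20.4·(cos(-89.5°) + j·sin(-89.5°)) = 0.178 - j20.4 V
  V2 = 152·(cos(45.0°) + j·sin(45.0°)) = 107.5 + j107.5 V
Step 2 — Sum components: V_total = 107.7 + j87.08 V.
Step 3 — Convert to polar: |V_total| = 138.5 V, ∠V_total = 39.0°.

V_total = 138.5∠39.0° V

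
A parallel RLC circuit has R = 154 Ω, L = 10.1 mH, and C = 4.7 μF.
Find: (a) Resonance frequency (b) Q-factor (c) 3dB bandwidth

Step 1 — Resonance: ω₀ = 1/√(LC) = 1/√(0.0101·4.7e-06) = 4590 rad/s.
Step 2 — f₀ = ω₀/(2π) = 730.5 Hz.
Step 3 — Parallel Q: Q = R/(ω₀L) = 154/(4590·0.0101) = 3.322.
Step 4 — Bandwidth: Δω = ω₀/Q = 1382 rad/s; BW = Δω/(2π) = 219.9 Hz.

(a) f₀ = 730.5 Hz  (b) Q = 3.322  (c) BW = 219.9 Hz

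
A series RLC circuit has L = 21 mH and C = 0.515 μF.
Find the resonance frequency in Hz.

Step 1 — Resonance condition Im(Z)=0 gives ω₀ = 1/√(LC).
Step 2 — ω₀ = 1/√(0.021·5.15e-07) = 9616 rad/s.
Step 3 — f₀ = ω₀/(2π) = 1530 Hz.

f₀ = 1530 Hz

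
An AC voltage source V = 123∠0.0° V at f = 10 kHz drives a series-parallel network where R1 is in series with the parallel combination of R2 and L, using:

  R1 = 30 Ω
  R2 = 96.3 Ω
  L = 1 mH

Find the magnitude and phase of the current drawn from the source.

Step 1 — Angular frequency: ω = 2π·f = 2π·1e+04 = 6.283e+04 rad/s.
Step 2 — Component impedances:
  R1: Z = R = 30 Ω
  R2: Z = R = 96.3 Ω
  L: Z = jωL = j·6.283e+04·0.001 = 0 + j62.83 Ω
Step 3 — Parallel branch: R2 || L = 1/(1/R2 + 1/L) = 28.75 + j44.07 Ω.
Step 4 — Series with R1: Z_total = R1 + (R2 || L) = 58.75 + j44.07 Ω = 73.45∠36.9° Ω.
Step 5 — Source phasor: V = 123∠0.0° V = 123 V.
Step 6 — Ohm's law: I = V / Z_total = (123) / (58.75 + j44.07) = 1.34 - j1.005 A.
Step 7 — Convert to polar: |I| = 1.675 A, ∠I = -36.9°.

I = 1.675∠-36.9° A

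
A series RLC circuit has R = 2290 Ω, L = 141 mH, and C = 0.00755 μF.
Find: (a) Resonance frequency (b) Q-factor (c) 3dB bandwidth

Step 1 — Resonance: ω₀ = 1/√(LC) = 1/√(0.141·7.55e-09) = 3.065e+04 rad/s.
Step 2 — f₀ = ω₀/(2π) = 4878 Hz.
Step 3 — Series Q: Q = ω₀L/R = 3.065e+04·0.141/2290 = 1.887.
Step 4 — Bandwidth: Δω = ω₀/Q = 1.624e+04 rad/s; BW = Δω/(2π) = 2585 Hz.

(a) f₀ = 4878 Hz  (b) Q = 1.887  (c) BW = 2585 Hz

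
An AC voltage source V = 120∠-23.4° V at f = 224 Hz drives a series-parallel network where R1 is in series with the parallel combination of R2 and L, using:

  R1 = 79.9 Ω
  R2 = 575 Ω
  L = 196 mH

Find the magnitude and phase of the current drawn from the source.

Step 1 — Angular frequency: ω = 2π·f = 2π·224 = 1407 rad/s.
Step 2 — Component impedances:
  R1: Z = R = 79.9 Ω
  R2: Z = R = 575 Ω
  L: Z = jωL = j·1407·0.196 = 0 + j275.9 Ω
Step 3 — Parallel branch: R2 || L = 1/(1/R2 + 1/L) = 107.6 + j224.2 Ω.
Step 4 — Series with R1: Z_total = R1 + (R2 || L) = 187.5 + j224.2 Ω = 292.3∠50.1° Ω.
Step 5 — Source phasor: V = 120∠-23.4° V = 110.1 - j47.66 V.
Step 6 — Ohm's law: I = V / Z_total = (110.1 - j47.66) / (187.5 + j224.2) = 0.1166 - j0.3936 A.
Step 7 — Convert to polar: |I| = 0.4105 A, ∠I = -73.5°.

I = 0.4105∠-73.5° A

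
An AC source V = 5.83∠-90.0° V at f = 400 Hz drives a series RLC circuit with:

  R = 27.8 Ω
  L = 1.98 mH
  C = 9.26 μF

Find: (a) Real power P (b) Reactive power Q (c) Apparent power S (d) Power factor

Step 1 — Angular frequency: ω = 2π·f = 2π·400 = 2513 rad/s.
Step 2 — Component impedances:
  R: Z = R = 27.8 Ω
  L: Z = jωL = j·2513·0.00198 = 0 + j4.976 Ω
  C: Z = 1/(jωC) = -j/(ω·C) = 0 - j42.97 Ω
Step 3 — Series combination: Z_total = R + L + C = 27.8 - j37.99 Ω = 47.08∠-53.8° Ω.
Step 4 — Source phasor: V = 5.83∠-90.0° V = 0 - j5.83 V.
Step 5 — Current: I = V / Z = 0.09994 - j0.07313 A = 0.1238∠-36.2° A.
Step 6 — Complex power: S = V·I* = 0.4263 - j0.5827 VA.
Step 7 — Real power: P = Re(S) = 0.4263 W.
Step 8 — Reactive power: Q = Im(S) = -0.5827 VAR.
Step 9 — Apparent power: |S| = 0.722 VA.
Step 10 — Power factor: PF = P/|S| = 0.5905 (leading).

(a) P = 0.4263 W  (b) Q = -0.5827 VAR  (c) S = 0.722 VA  (d) PF = 0.5905 (leading)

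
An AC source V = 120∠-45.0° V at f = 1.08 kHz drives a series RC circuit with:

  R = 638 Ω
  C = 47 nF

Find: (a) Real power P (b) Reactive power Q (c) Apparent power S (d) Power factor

Step 1 — Angular frequency: ω = 2π·f = 2π·1080 = 6786 rad/s.
Step 2 — Component impedances:
  R: Z = R = 638 Ω
  C: Z = 1/(jωC) = -j/(ω·C) = 0 - j3135 Ω
Step 3 — Series combination: Z_total = R + C = 638 - j3135 Ω = 3200∠-78.5° Ω.
Step 4 — Source phasor: V = 120∠-45.0° V = 84.85 - j84.85 V.
Step 5 — Current: I = V / Z = 0.03127 + j0.0207 A = 0.0375∠33.5° A.
Step 6 — Complex power: S = V·I* = 0.8974 - j4.41 VA.
Step 7 — Real power: P = Re(S) = 0.8974 W.
Step 8 — Reactive power: Q = Im(S) = -4.41 VAR.
Step 9 — Apparent power: |S| = 4.5 VA.
Step 10 — Power factor: PF = P/|S| = 0.1994 (leading).

(a) P = 0.8974 W  (b) Q = -4.41 VAR  (c) S = 4.5 VA  (d) PF = 0.1994 (leading)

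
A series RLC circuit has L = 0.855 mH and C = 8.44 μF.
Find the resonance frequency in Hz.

Step 1 — Resonance condition Im(Z)=0 gives ω₀ = 1/√(LC).
Step 2 — ω₀ = 1/√(0.000855·8.44e-06) = 1.177e+04 rad/s.
Step 3 — f₀ = ω₀/(2π) = 1874 Hz.

f₀ = 1874 Hz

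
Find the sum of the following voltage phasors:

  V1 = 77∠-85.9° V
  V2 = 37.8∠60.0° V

Step 1 — Convert each phasor to rectangular form:
  V1 = 77·(cos(-85.9°) + j·sin(-85.9°)) = 5.505 - j76.8 V
  V2 = 37.8·(cos(60.0°) + j·sin(60.0°)) = 18.9 + j32.74 V
Step 2 — Sum components: V_total = 24.41 - j44.07 V.
Step 3 — Convert to polar: |V_total| = 50.37 V, ∠V_total = -61.0°.

V_total = 50.37∠-61.0° V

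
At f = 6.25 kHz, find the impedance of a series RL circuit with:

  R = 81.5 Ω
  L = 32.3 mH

Step 1 — Angular frequency: ω = 2π·f = 2π·6250 = 3.927e+04 rad/s.
Step 2 — Component impedances:
  R: Z = R = 81.5 Ω
  L: Z = jωL = j·3.927e+04·0.0323 = 0 + j1268 Ω
Step 3 — Series combination: Z_total = R + L = 81.5 + j1268 Ω = 1271∠86.3° Ω.

Z = 81.5 + j1268 Ω = 1271∠86.3° Ω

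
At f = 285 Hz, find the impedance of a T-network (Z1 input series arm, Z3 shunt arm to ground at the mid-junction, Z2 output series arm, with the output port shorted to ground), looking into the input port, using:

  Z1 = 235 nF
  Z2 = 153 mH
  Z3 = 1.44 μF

Step 1 — Angular frequency: ω = 2π·f = 2π·285 = 1791 rad/s.
Step 2 — Component impedances:
  Z1: Z = 1/(jωC) = -j/(ω·C) = 0 - j2376 Ω
  Z2: Z = jωL = j·1791·0.153 = 0 + j274 Ω
  Z3: Z = 1/(jωC) = -j/(ω·C) = 0 - j387.8 Ω
Step 3 — With the output port shorted to ground, the output series arm Z2 runs from the junction to ground; the shunt arm Z3 also runs from the junction to ground. They appear in parallel: Z3 || Z2 = 0 + j933.4 Ω.
Step 4 — Series with input arm Z1: Z_in = Z1 + (Z3 || Z2) = 0 - j1443 Ω = 1443∠-90.0° Ω.

Z = 0 - j1443 Ω = 1443∠-90.0° Ω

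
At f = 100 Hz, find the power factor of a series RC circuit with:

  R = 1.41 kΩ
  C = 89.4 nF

Step 1 — Angular frequency: ω = 2π·f = 2π·100 = 628.3 rad/s.
Step 2 — Component impedances:
  R: Z = R = 1410 Ω
  C: Z = 1/(jωC) = -j/(ω·C) = 0 - j1.78e+04 Ω
Step 3 — Series combination: Z_total = R + C = 1410 - j1.78e+04 Ω = 1.786e+04∠-85.5° Ω.
Step 4 — Power factor: PF = cos(φ) = Re(Z)/|Z| = 1410/1.786e+04 = 0.07895.
Step 5 — Type: Im(Z) = -1.78e+04 ⇒ leading (phase φ = -85.5°).

PF = 0.07895 (leading, φ = -85.5°)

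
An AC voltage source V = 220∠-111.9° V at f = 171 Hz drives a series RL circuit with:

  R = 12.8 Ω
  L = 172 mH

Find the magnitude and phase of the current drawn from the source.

Step 1 — Angular frequency: ω = 2π·f = 2π·171 = 1074 rad/s.
Step 2 — Component impedances:
  R: Z = R = 12.8 Ω
  L: Z = jωL = j·1074·0.172 = 0 + j184.8 Ω
Step 3 — Series combination: Z_total = R + L = 12.8 + j184.8 Ω = 185.2∠86.0° Ω.
Step 4 — Source phasor: V = 220∠-111.9° V = -82.06 - j204.1 V.
Step 5 — Ohm's law: I = V / Z_total = (-82.06 - j204.1) / (12.8 + j184.8) = -1.13 + j0.3658 A.
Step 6 — Convert to polar: |I| = 1.188 A, ∠I = 162.1°.

I = 1.188∠162.1° A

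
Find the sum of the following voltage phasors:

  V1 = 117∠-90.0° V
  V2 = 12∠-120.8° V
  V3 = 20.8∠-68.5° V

Step 1 — Convert each phasor to rectangular form:
  V1 = 117·(cos(-90.0°) + j·sin(-90.0°)) = 0 - j117 V
  V2 = 12·(cos(-120.8°) + j·sin(-120.8°)) = -6.145 - j10.31 V
  V3 = 20.8·(cos(-68.5°) + j·sin(-68.5°)) = 7.623 - j19.35 V
Step 2 — Sum components: V_total = 1.479 - j146.7 V.
Step 3 — Convert to polar: |V_total| = 146.7 V, ∠V_total = -89.4°.

V_total = 146.7∠-89.4° V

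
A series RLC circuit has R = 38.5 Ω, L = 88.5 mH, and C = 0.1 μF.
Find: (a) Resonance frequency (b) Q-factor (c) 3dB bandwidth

Step 1 — Resonance condition Im(Z)=0 gives ω₀ = 1/√(LC).
Step 2 — ω₀ = 1/√(0.0885·1e-07) = 1.063e+04 rad/s.
Step 3 — f₀ = ω₀/(2π) = 1692 Hz.
Step 4 — Series Q: Q = ω₀L/R = 1.063e+04·0.0885/38.5 = 24.43.
Step 5 — 3dB bandwidth: Δω = ω₀/Q = 435 rad/s; BW = Δω/(2π) = 69.24 Hz.

(a) f₀ = 1692 Hz  (b) Q = 24.43  (c) BW = 69.24 Hz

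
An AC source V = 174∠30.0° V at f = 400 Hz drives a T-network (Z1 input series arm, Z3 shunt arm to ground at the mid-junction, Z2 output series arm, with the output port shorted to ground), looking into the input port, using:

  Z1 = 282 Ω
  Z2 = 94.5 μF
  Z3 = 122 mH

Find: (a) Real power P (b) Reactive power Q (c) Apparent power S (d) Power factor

Step 1 — Angular frequency: ω = 2π·f = 2π·400 = 2513 rad/s.
Step 2 — Component impedances:
  Z1: Z = R = 282 Ω
  Z2: Z = 1/(jωC) = -j/(ω·C) = 0 - j4.21 Ω
  Z3: Z = jωL = j·2513·0.122 = 0 + j306.6 Ω
Step 3 — With the output port shorted to ground, the output series arm Z2 runs from the junction to ground; the shunt arm Z3 also runs from the junction to ground. They appear in parallel: Z3 || Z2 = 0 - j4.269 Ω.
Step 4 — Series with input arm Z1: Z_in = Z1 + (Z3 || Z2) = 282 - j4.269 Ω = 282∠-0.9° Ω.
Step 5 — Source phasor: V = 174∠30.0° V = 150.7 + j87 V.
Step 6 — Current: I = V / Z = 0.5296 + j0.3165 A = 0.617∠30.9° A.
Step 7 — Complex power: S = V·I* = 107.3 - j1.625 VA.
Step 8 — Real power: P = Re(S) = 107.3 W.
Step 9 — Reactive power: Q = Im(S) = -1.625 VAR.
Step 10 — Apparent power: |S| = 107.3 VA.
Step 11 — Power factor: PF = P/|S| = 0.9999 (leading).

(a) P = 107.3 W  (b) Q = -1.625 VAR  (c) S = 107.3 VA  (d) PF = 0.9999 (leading)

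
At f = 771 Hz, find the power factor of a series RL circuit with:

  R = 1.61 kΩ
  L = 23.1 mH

Step 1 — Angular frequency: ω = 2π·f = 2π·771 = 4844 rad/s.
Step 2 — Component impedances:
  R: Z = R = 1610 Ω
  L: Z = jωL = j·4844·0.0231 = 0 + j111.9 Ω
Step 3 — Series combination: Z_total = R + L = 1610 + j111.9 Ω = 1614∠4.0° Ω.
Step 4 — Power factor: PF = cos(φ) = Re(Z)/|Z| = 1610/1613.9 = 0.9976.
Step 5 — Type: Im(Z) = 111.9 ⇒ lagging (phase φ = 4.0°).

PF = 0.9976 (lagging, φ = 4.0°)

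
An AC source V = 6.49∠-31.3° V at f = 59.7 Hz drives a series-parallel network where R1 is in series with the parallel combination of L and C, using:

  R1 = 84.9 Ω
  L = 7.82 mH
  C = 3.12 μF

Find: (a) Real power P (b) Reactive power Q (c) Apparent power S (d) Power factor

Step 1 — Angular frequency: ω = 2π·f = 2π·59.7 = 375.1 rad/s.
Step 2 — Component impedances:
  R1: Z = R = 84.9 Ω
  L: Z = jωL = j·375.1·0.00782 = 0 + j2.933 Ω
  C: Z = 1/(jωC) = -j/(ω·C) = 0 - j854.5 Ω
Step 3 — Parallel branch: L || C = 1/(1/L + 1/C) = 0 + j2.943 Ω.
Step 4 — Series with R1: Z_total = R1 + (L || C) = 84.9 + j2.943 Ω = 84.95∠2.0° Ω.
Step 5 — Source phasor: V = 6.49∠-31.3° V = 5.545 - j3.372 V.
Step 6 — Current: I = V / Z = 0.06386 - j0.04193 A = 0.0764∠-33.3° A.
Step 7 — Complex power: S = V·I* = 0.4955 + j0.01718 VA.
Step 8 — Real power: P = Re(S) = 0.4955 W.
Step 9 — Reactive power: Q = Im(S) = 0.01718 VAR.
Step 10 — Apparent power: |S| = 0.4958 VA.
Step 11 — Power factor: PF = P/|S| = 0.9994 (lagging).

(a) P = 0.4955 W  (b) Q = 0.01718 VAR  (c) S = 0.4958 VA  (d) PF = 0.9994 (lagging)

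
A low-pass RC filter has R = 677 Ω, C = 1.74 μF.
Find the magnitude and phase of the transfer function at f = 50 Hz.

Step 1 — Angular frequency: ω = 2π·50 = 314.2 rad/s.
Step 2 — Transfer function: H(jω) = 1/(1 + jωRC).
Step 3 — Denominator: 1 + jωRC = 1 + j·314.2·677·1.74e-06 = 1 + j0.3701.
Step 4 — H = 0.8795 - j0.3255.
Step 5 — Magnitude: |H| = 0.9378 (-0.6 dB); phase: φ = -20.3°.

|H| = 0.9378 (-0.6 dB), φ = -20.3°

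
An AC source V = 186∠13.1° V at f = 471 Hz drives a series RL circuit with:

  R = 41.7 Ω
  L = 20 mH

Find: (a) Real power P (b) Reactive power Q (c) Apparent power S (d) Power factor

Step 1 — Angular frequency: ω = 2π·f = 2π·471 = 2959 rad/s.
Step 2 — Component impedances:
  R: Z = R = 41.7 Ω
  L: Z = jωL = j·2959·0.02 = 0 + j59.19 Ω
Step 3 — Series combination: Z_total = R + L = 41.7 + j59.19 Ω = 72.4∠54.8° Ω.
Step 4 — Source phasor: V = 186∠13.1° V = 181.2 + j42.16 V.
Step 5 — Current: I = V / Z = 1.917 - j1.71 A = 2.569∠-41.7° A.
Step 6 — Complex power: S = V·I* = 275.2 + j390.6 VA.
Step 7 — Real power: P = Re(S) = 275.2 W.
Step 8 — Reactive power: Q = Im(S) = 390.6 VAR.
Step 9 — Apparent power: |S| = 477.8 VA.
Step 10 — Power factor: PF = P/|S| = 0.576 (lagging).

(a) P = 275.2 W  (b) Q = 390.6 VAR  (c) S = 477.8 VA  (d) PF = 0.576 (lagging)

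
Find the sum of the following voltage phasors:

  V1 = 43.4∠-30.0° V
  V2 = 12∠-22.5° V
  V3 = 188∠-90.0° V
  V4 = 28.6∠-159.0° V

Step 1 — Convert each phasor to rectangular form:
  V1 = 43.4·(cos(-30.0°) + j·sin(-30.0°)) = 37.59 - j21.7 V
  V2 = 12·(cos(-22.5°) + j·sin(-22.5°)) = 11.09 - j4.592 V
  V3 = 188·(cos(-90.0°) + j·sin(-90.0°)) = 0 - j188 V
  V4 = 28.6·(cos(-159.0°) + j·sin(-159.0°)) = -26.7 - j10.25 V
Step 2 — Sum components: V_total = 21.97 - j224.5 V.
Step 3 — Convert to polar: |V_total| = 225.6 V, ∠V_total = -84.4°.

V_total = 225.6∠-84.4° V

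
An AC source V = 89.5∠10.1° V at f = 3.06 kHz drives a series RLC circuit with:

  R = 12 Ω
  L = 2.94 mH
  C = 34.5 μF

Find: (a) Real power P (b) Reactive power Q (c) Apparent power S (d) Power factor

Step 1 — Angular frequency: ω = 2π·f = 2π·3060 = 1.923e+04 rad/s.
Step 2 — Component impedances:
  R: Z = R = 12 Ω
  L: Z = jωL = j·1.923e+04·0.00294 = 0 + j56.53 Ω
  C: Z = 1/(jωC) = -j/(ω·C) = 0 - j1.508 Ω
Step 3 — Series combination: Z_total = R + L + C = 12 + j55.02 Ω = 56.31∠77.7° Ω.
Step 4 — Source phasor: V = 89.5∠10.1° V = 88.11 + j15.7 V.
Step 5 — Current: I = V / Z = 0.6058 - j1.469 A = 1.589∠-67.6° A.
Step 6 — Complex power: S = V·I* = 30.31 + j139 VA.
Step 7 — Real power: P = Re(S) = 30.31 W.
Step 8 — Reactive power: Q = Im(S) = 139 VAR.
Step 9 — Apparent power: |S| = 142.2 VA.
Step 10 — Power factor: PF = P/|S| = 0.2131 (lagging).

(a) P = 30.31 W  (b) Q = 139 VAR  (c) S = 142.2 VA  (d) PF = 0.2131 (lagging)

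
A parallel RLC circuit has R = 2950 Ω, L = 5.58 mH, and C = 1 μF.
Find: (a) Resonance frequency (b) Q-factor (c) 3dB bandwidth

Step 1 — Resonance: ω₀ = 1/√(LC) = 1/√(0.00558·1e-06) = 1.339e+04 rad/s.
Step 2 — f₀ = ω₀/(2π) = 2131 Hz.
Step 3 — Parallel Q: Q = R/(ω₀L) = 2950/(1.339e+04·0.00558) = 39.49.
Step 4 — Bandwidth: Δω = ω₀/Q = 339 rad/s; BW = Δω/(2π) = 53.95 Hz.

(a) f₀ = 2131 Hz  (b) Q = 39.49  (c) BW = 53.95 Hz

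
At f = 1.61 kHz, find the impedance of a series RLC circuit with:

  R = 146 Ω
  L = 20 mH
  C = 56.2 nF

Step 1 — Angular frequency: ω = 2π·f = 2π·1610 = 1.012e+04 rad/s.
Step 2 — Component impedances:
  R: Z = R = 146 Ω
  L: Z = jωL = j·1.012e+04·0.02 = 0 + j202.3 Ω
  C: Z = 1/(jωC) = -j/(ω·C) = 0 - j1759 Ω
Step 3 — Series combination: Z_total = R + L + C = 146 - j1557 Ω = 1563∠-84.6° Ω.

Z = 146 - j1557 Ω = 1563∠-84.6° Ω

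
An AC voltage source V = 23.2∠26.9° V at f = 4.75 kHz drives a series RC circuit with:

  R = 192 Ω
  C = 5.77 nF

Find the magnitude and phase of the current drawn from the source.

Step 1 — Angular frequency: ω = 2π·f = 2π·4750 = 2.985e+04 rad/s.
Step 2 — Component impedances:
  R: Z = R = 192 Ω
  C: Z = 1/(jωC) = -j/(ω·C) = 0 - j5807 Ω
Step 3 — Series combination: Z_total = R + C = 192 - j5807 Ω = 5810∠-88.1° Ω.
Step 4 — Source phasor: V = 23.2∠26.9° V = 20.69 + j10.5 V.
Step 5 — Ohm's law: I = V / Z_total = (20.69 + j10.5) / (192 - j5807) = -0.001688 + j0.003619 A.
Step 6 — Convert to polar: |I| = 0.003993 A, ∠I = 115.0°.

I = 0.003993∠115.0° A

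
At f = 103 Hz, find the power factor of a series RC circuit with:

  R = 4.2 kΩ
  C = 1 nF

Step 1 — Angular frequency: ω = 2π·f = 2π·103 = 647.2 rad/s.
Step 2 — Component impedances:
  R: Z = R = 4200 Ω
  C: Z = 1/(jωC) = -j/(ω·C) = 0 - j1.545e+06 Ω
Step 3 — Series combination: Z_total = R + C = 4200 - j1.545e+06 Ω = 1.545e+06∠-89.8° Ω.
Step 4 — Power factor: PF = cos(φ) = Re(Z)/|Z| = 4200/1.545e+06 = 0.002718.
Step 5 — Type: Im(Z) = -1.545e+06 ⇒ leading (phase φ = -89.8°).

PF = 0.002718 (leading, φ = -89.8°)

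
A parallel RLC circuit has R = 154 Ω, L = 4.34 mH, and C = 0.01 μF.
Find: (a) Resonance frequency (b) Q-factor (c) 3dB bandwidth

Step 1 — Resonance: ω₀ = 1/√(LC) = 1/√(0.00434·1e-08) = 1.518e+05 rad/s.
Step 2 — f₀ = ω₀/(2π) = 2.416e+04 Hz.
Step 3 — Parallel Q: Q = R/(ω₀L) = 154/(1.518e+05·0.00434) = 0.2338.
Step 4 — Bandwidth: Δω = ω₀/Q = 6.494e+05 rad/s; BW = Δω/(2π) = 1.033e+05 Hz.

(a) f₀ = 2.416e+04 Hz  (b) Q = 0.2338  (c) BW = 1.033e+05 Hz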